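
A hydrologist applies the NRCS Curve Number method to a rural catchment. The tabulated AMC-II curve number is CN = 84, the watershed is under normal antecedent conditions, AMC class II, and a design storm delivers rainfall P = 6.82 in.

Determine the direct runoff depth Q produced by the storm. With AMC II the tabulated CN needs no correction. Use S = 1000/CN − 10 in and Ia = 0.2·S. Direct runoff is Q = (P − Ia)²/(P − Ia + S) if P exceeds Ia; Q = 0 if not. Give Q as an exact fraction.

Q = 45711121/9199050 in ≈ 4.969 in

Average conditions: CN = 84 (no AMC adjustment).
Max retention: S = 1000/84 − 10 = 40/21 in (≈ 1.905 in)
Ia = 0.2·(40/21) = 8/21 in ≈ 0.381 in
Since P=6.820 > Ia=0.381: effective rainfall P−Ia = 6761/1050 in
Runoff Q = (P−Ia)²/(P−Ia+S) = (6.439)²/(6.439+1.905) = 45711121/9199050 ≈ 4.969 in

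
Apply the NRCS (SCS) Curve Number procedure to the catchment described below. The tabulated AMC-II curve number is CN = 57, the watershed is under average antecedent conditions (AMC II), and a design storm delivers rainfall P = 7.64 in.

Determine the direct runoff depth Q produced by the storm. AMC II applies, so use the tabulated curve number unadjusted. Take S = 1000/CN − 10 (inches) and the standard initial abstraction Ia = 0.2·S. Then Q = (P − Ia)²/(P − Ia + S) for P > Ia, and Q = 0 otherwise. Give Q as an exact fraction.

Q = 76335169/27768975 in ≈ 2.749 in

AMC II — tabulated CN = 57 applies directly.
S = 1000/57 − 10 = 430/57 in ≈ 7.544 in
Ia = 0.2S: 0.2·7.544 = 1.509 in (exactly 86/57)
Since P=7.640 > Ia=1.509: effective rainfall P−Ia = 8737/1425 in
Q: (8737/1425)² ÷ (19487/1425) = 76335169/27768975 in (≈ 2.749 in)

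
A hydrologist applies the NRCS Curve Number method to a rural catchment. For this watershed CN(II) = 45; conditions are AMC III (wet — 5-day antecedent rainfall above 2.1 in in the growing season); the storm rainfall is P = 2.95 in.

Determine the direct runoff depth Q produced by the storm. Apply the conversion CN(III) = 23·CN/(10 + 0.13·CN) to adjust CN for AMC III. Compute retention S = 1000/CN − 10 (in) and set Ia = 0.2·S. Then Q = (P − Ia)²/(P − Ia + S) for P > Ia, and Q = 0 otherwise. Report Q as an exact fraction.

Q = 61042969/123425820 in ≈ 0.495 in

CN(III) from CN(II)=45: (23·45)/(10 + 0.13·45) = 20700/317 ≈ 65.300
Max retention: S = 1000/(20700/317) − 10 = 1100/207 in (≈ 5.314 in)
Ia = 0.2S: 0.2·5.314 = 1.063 in (exactly 220/207)
Excess rainfall: 2.950 − 1.063 = 1.887 in; P > Ia so Q > 0
Runoff Q = (P−Ia)²/(P−Ia+S) = (1.887)²/(1.887+5.314) = 61042969/123425820 ≈ 0.495 in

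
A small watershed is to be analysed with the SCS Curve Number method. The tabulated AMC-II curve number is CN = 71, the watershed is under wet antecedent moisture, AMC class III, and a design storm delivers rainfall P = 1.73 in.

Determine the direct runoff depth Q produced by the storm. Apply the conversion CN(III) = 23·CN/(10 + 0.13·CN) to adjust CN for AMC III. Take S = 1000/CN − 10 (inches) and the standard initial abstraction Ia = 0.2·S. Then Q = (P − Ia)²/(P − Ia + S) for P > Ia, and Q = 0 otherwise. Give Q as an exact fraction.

CN(III) from CN(II)=71: (23·71)/(10 + 0.13·71) = 163300/1923 ≈ 84.919
Retention S: 1000/CN − 10 with CN=84.919 → S = 2900/1633 ≈ 1.776 in
Initial abstraction Ia = S/5 = (2900/1633)/5 = 580/1633 ≈ 0.355 in
Excess rainfall: 1.730 − 0.355 = 1.375 in; P > Ia so Q > 0
Q = (224509/163300)²/((224509/163300) + 2900/1633) = (50404291081/26666890000)/(514509/163300) = 50404291081/84019319700 in ≈ 0.600 in

Q = 50404291081/84019319700 in ≈ 0.600 in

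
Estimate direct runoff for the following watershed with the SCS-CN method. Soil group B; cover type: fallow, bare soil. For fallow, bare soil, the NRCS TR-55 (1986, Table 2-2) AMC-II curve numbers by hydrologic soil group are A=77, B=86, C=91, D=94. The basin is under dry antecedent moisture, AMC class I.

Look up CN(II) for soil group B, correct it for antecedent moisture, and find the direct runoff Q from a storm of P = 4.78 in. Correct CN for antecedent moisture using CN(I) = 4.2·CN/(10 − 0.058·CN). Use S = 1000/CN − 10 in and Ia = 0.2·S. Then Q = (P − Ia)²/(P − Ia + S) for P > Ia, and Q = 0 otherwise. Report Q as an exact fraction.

Q = 667240561/327859950 in ≈ 2.035 in

NRCS table: fallow, bare soil, soil group B → CN(II) = 86
Dry (AMC I): CN(I) = 4.2·86/(10 − 0.058·86) = (1806/5)/(1253/250) = 12900/179 ≈ 72.067
S = 1000/(12900/179) − 10 = 500/129 in ≈ 3.876 in
Ia = 0.2S: 0.2·3.876 = 0.775 in (exactly 100/129)
Excess rainfall: 4.780 − 0.775 = 4.005 in; P > Ia so Q > 0
Q = (25831/6450)²/((25831/6450) + 500/129) = (667240561/41602500)/(50831/6450) = 667240561/327859950 in ≈ 2.035 in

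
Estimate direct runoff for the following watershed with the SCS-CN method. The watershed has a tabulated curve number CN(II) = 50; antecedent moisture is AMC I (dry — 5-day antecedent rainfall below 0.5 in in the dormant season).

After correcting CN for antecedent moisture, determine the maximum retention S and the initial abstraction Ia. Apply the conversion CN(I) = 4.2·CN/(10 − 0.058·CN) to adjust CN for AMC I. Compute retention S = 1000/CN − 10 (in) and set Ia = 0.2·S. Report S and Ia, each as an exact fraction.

S = 500/21 in ≈ 23.810 in; Ia = 100/21 in ≈ 4.762 in

CN(I) from CN(II)=50: (4.2·50)/(10 − 0.058·50) = 2100/71 ≈ 29.577
S = 1000/(2100/71) − 10 = 500/21 in ≈ 23.810 in
Initial abstraction Ia = S/5 = (500/21)/5 = 100/21 ≈ 4.762 in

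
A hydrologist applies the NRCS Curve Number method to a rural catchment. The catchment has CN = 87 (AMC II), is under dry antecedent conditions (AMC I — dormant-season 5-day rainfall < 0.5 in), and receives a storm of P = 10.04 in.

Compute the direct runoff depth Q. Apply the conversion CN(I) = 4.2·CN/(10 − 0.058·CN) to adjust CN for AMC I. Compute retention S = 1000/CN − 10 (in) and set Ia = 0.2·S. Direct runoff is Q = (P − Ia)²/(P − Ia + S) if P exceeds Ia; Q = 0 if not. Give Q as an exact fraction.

Adjust CN=87 to AMC I: 4.2·87/(10 − 0.058·87) → (1827/5) ÷ (2477/500) = 182700/2477 ≈ 73.759
S = 1000/(182700/2477) − 10 = 6500/1827 in ≈ 3.558 in
Ia = 0.2S: 0.2·3.558 = 0.712 in (exactly 1300/1827)
Since P=10.040 > Ia=0.712: effective rainfall P−Ia = 426077/45675 in
Q = (426077/45675)²/((426077/45675) + 6500/1827) = (181541609929/2086205625)/(588577/45675) = 181541609929/26883254475 in ≈ 6.753 in

Q = 181541609929/26883254475 in ≈ 6.753 in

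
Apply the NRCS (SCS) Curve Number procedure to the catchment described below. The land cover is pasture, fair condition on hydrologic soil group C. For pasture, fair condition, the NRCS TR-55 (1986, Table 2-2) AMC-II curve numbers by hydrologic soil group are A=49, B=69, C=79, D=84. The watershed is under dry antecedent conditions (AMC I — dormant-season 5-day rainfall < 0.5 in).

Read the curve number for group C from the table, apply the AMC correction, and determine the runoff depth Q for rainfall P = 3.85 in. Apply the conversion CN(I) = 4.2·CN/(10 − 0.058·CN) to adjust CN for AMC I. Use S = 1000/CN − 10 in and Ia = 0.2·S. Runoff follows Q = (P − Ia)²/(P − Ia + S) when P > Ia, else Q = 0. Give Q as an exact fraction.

Q = 16670889/22251140 in ≈ 0.749 in

NRCS table: pasture, fair condition, soil group C → CN(II) = 79
Dry (AMC I): CN(I) = 4.2·79/(10 − 0.058·79) = (1659/5)/(2709/500) = 7900/129 ≈ 61.240
S = 1000/(7900/129) − 10 = 500/79 in ≈ 6.329 in
Initial abstraction Ia = S/5 = (500/79)/5 = 100/79 ≈ 1.266 in
Excess rainfall: 3.850 − 1.266 = 2.584 in; P > Ia so Q > 0
Runoff Q = (P−Ia)²/(P−Ia+S) = (2.584)²/(2.584+6.329) = 16670889/22251140 ≈ 0.749 in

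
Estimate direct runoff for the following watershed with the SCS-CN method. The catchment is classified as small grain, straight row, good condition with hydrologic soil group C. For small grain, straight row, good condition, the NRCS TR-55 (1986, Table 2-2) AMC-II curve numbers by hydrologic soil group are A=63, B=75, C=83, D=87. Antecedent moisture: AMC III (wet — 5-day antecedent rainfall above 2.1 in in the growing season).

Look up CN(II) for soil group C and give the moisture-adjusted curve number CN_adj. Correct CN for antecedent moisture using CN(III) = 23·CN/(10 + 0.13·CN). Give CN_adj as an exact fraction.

NRCS table: small grain, straight row, good condition, soil group C → CN(II) = 83
Wet (AMC III): CN(III) = 23·83/(10 + 0.13·83) = 1909/(2079/100) = 190900/2079 ≈ 91.823

CN_adj = 190900/2079 ≈ 91.823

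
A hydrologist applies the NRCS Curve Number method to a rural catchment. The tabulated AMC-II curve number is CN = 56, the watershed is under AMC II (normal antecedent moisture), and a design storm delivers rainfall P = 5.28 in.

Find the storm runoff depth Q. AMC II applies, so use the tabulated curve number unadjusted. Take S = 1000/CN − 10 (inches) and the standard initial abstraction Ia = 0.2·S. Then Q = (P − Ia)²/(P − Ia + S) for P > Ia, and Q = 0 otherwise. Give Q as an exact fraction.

Q = 38291/32200 in ≈ 1.189 in

CN(II) = 56; AMC II needs no correction.
Max retention: S = 1000/56 − 10 = 55/7 in (≈ 7.857 in)
Ia = 0.2·(55/7) = 11/7 in ≈ 1.571 in
Excess rainfall: 5.280 − 1.571 = 3.709 in; P > Ia so Q > 0
Runoff Q = (P−Ia)²/(P−Ia+S) = (3.709)²/(3.709+7.857) = 38291/32200 ≈ 1.189 in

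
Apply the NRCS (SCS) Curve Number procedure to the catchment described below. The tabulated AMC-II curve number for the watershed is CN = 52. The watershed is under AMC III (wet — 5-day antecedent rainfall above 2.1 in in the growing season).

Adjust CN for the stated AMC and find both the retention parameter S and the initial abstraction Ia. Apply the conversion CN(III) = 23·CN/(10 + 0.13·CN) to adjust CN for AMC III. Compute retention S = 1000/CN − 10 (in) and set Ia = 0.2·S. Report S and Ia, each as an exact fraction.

Wet (AMC III): CN(III) = 23·52/(10 + 0.13·52) = 1196/(419/25) = 29900/419 ≈ 71.360
Max retention: S = 1000/(29900/419) − 10 = 1200/299 in (≈ 4.013 in)
Ia = 0.2S: 0.2·4.013 = 0.803 in (exactly 240/299)

S = 1200/299 in ≈ 4.013 in; Ia = 240/299 in ≈ 0.803 in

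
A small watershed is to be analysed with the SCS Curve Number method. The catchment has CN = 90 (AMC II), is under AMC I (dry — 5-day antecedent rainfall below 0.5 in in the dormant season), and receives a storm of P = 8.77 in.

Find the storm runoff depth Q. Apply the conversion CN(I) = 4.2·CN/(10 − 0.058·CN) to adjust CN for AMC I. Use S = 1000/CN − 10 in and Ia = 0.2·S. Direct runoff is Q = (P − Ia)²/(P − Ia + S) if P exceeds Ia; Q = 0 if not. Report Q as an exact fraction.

Adjust CN=90 to AMC I: 4.2·90/(10 − 0.058·90) → 378 ÷ (239/50) = 18900/239 ≈ 79.079
Retention S: 1000/CN − 10 with CN=79.079 → S = 500/189 ≈ 2.646 in
Ia = 0.2·(500/189) = 100/189 in ≈ 0.529 in
Excess rainfall: 8.770 − 0.529 = 8.241 in; P > Ia so Q > 0
Runoff Q = (P−Ia)²/(P−Ia+S) = (8.241)²/(8.241+2.646) = 24258997009/3888731700 ≈ 6.238 in

Q = 24258997009/3888731700 in ≈ 6.238 in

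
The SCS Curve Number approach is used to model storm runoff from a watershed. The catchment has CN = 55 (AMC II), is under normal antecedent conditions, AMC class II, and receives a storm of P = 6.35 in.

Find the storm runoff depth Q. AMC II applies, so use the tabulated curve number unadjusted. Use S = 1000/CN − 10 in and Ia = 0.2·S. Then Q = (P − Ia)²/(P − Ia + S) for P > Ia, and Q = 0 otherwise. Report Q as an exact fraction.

CN(II) = 55; AMC II needs no correction.
S = 1000/55 − 10 = 90/11 in ≈ 8.182 in
Ia = 0.2·(90/11) = 18/11 in ≈ 1.636 in
Since P=6.350 > Ia=1.636: effective rainfall P−Ia = 1037/220 in
Runoff Q = (P−Ia)²/(P−Ia+S) = (4.714)²/(4.714+8.182) = 1075369/624140 ≈ 1.723 in

Q = 1075369/624140 in ≈ 1.723 in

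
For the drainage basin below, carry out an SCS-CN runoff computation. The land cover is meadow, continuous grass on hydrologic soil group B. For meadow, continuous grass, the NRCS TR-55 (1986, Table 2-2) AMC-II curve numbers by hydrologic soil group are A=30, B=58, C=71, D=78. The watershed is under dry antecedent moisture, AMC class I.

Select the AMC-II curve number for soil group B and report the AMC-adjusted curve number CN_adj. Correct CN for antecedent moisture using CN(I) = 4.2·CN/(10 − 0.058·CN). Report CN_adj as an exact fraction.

CN_adj = 2900/79 ≈ 36.709

NRCS table: meadow, continuous grass, soil group B → CN(II) = 58
Adjust CN=58 to AMC I: 4.2·58/(10 − 0.058·58) → (1218/5) ÷ (1659/250) = 2900/79 ≈ 36.709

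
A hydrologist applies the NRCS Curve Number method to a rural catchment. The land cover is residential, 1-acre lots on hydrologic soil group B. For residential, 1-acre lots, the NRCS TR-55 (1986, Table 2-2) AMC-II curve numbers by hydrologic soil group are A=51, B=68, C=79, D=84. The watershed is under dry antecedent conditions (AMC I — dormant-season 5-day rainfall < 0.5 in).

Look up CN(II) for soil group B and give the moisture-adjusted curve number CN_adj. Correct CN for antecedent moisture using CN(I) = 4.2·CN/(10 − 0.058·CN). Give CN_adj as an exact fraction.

NRCS table: residential, 1-acre lots, soil group B → CN(II) = 68
Dry (AMC I): CN(I) = 4.2·68/(10 − 0.058·68) = (1428/5)/(757/125) = 35700/757 ≈ 47.160

CN_adj = 35700/757 ≈ 47.160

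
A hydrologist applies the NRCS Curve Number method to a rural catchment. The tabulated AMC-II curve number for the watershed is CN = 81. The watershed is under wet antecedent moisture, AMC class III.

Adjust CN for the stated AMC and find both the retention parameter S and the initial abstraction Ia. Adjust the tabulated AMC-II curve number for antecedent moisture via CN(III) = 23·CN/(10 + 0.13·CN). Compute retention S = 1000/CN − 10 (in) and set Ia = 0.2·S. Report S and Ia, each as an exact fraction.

CN(III) from CN(II)=81: (23·81)/(10 + 0.13·81) = 186300/2053 ≈ 90.745
Max retention: S = 1000/(186300/2053) − 10 = 1900/1863 in (≈ 1.020 in)
Initial abstraction Ia = S/5 = (1900/1863)/5 = 380/1863 ≈ 0.204 in

S = 1900/1863 in ≈ 1.020 in; Ia = 380/1863 in ≈ 0.204 in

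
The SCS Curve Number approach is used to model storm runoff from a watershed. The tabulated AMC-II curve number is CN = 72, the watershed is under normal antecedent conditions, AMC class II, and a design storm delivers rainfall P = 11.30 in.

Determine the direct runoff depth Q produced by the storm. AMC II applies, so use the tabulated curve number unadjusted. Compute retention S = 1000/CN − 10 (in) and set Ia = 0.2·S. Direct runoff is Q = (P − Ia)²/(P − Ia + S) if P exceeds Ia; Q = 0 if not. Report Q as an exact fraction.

Average conditions: CN = 72 (no AMC adjustment).
S = 1000/72 − 10 = 35/9 in ≈ 3.889 in
Ia = 0.2S: 0.2·3.889 = 0.778 in (exactly 7/9)
Excess rainfall: 11.300 − 0.778 = 10.522 in; P > Ia so Q > 0
Runoff Q = (P−Ia)²/(P−Ia+S) = (10.522)²/(10.522+3.889) = 896809/116730 ≈ 7.683 in

Q = 896809/116730 in ≈ 7.683 in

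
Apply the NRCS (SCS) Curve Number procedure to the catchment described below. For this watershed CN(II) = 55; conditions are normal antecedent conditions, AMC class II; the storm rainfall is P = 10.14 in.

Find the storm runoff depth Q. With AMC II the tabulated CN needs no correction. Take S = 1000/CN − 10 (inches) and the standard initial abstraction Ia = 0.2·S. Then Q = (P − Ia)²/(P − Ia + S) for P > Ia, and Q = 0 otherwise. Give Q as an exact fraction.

Q = 7291443/1682450 in ≈ 4.334 in

Average conditions: CN = 55 (no AMC adjustment).
Retention S: 1000/CN − 10 with CN=55.000 → S = 90/11 ≈ 8.182 in
Ia = 0.2S: 0.2·8.182 = 1.636 in (exactly 18/11)
P − Ia = 10.140 − 1.636 = 4677/550 ≈ 8.504 in (> 0, runoff occurs)
Q = (4677/550)²/((4677/550) + 90/11) = (21874329/302500)/(9177/550) = 7291443/1682450 in ≈ 4.334 in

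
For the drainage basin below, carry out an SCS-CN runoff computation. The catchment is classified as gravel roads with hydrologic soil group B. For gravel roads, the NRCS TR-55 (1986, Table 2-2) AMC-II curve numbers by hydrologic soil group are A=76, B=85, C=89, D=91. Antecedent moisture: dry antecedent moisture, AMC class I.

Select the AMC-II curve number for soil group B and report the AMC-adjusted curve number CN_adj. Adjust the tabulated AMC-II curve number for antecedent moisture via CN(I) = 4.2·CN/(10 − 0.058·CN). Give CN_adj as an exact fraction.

CN_adj = 11900/169 ≈ 70.414

NRCS table: gravel roads, soil group B → CN(II) = 85
Dry (AMC I): CN(I) = 4.2·85/(10 − 0.058·85) = 357/(507/100) = 11900/169 ≈ 70.414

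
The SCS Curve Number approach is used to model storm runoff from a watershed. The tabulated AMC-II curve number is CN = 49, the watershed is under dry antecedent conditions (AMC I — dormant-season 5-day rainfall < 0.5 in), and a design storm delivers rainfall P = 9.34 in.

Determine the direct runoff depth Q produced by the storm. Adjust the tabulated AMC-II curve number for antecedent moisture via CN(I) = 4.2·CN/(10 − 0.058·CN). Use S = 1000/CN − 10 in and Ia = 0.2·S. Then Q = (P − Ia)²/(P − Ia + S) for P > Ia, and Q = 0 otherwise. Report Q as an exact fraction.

Q = 5652182761/8578104150 in ≈ 0.659 in

Dry (AMC I): CN(I) = 4.2·49/(10 − 0.058·49) = (1029/5)/(3579/500) = 34300/1193 ≈ 28.751
Retention S: 1000/CN − 10 with CN=28.751 → S = 8500/343 ≈ 24.781 in
Initial abstraction Ia = S/5 = (8500/343)/5 = 1700/343 ≈ 4.956 in
Excess rainfall: 9.340 − 4.956 = 4.384 in; P > Ia so Q > 0
Q = (75181/17150)²/((75181/17150) + 8500/343) = (5652182761/294122500)/(500181/17150) = 5652182761/8578104150 in ≈ 0.659 in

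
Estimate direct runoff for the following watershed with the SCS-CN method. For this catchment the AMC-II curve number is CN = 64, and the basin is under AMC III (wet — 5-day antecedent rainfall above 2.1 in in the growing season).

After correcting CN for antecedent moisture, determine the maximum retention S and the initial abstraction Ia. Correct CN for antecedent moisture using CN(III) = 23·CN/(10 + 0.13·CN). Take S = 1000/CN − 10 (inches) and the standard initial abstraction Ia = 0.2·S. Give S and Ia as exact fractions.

CN(III) from CN(II)=64: (23·64)/(10 + 0.13·64) = 18400/229 ≈ 80.349
S = 1000/(18400/229) − 10 = 225/92 in ≈ 2.446 in
Ia = 0.2·(225/92) = 45/92 in ≈ 0.489 in

S = 225/92 in ≈ 2.446 in; Ia = 45/92 in ≈ 0.489 in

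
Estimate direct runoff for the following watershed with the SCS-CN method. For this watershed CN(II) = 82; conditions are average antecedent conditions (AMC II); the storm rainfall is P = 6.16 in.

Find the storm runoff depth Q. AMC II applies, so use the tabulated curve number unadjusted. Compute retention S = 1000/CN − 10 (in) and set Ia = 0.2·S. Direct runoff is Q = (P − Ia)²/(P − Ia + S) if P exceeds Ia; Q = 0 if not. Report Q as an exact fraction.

AMC II — tabulated CN = 82 applies directly.
Retention S: 1000/CN − 10 with CN=82.000 → S = 90/41 ≈ 2.195 in
Ia = 0.2S: 0.2·2.195 = 0.439 in (exactly 18/41)
Since P=6.160 > Ia=0.439: effective rainfall P−Ia = 5864/1025 in
Q = (5864/1025)²/((5864/1025) + 90/41) = (34386496/1050625)/(8114/1025) = 17193248/4158425 in ≈ 4.135 in

Q = 17193248/4158425 in ≈ 4.135 in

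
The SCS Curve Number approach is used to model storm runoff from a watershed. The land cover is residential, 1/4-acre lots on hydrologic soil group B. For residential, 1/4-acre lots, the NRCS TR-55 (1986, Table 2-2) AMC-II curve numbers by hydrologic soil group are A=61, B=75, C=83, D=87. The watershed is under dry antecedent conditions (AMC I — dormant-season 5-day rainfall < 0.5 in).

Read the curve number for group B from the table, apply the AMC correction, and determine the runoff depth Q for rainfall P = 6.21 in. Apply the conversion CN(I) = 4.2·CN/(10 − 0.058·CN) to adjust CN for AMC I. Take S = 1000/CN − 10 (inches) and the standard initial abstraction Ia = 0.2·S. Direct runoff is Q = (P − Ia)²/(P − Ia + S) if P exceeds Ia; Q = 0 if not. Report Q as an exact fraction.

NRCS table: residential, 1/4-acre lots, soil group B → CN(II) = 75
Adjust CN=75 to AMC I: 4.2·75/(10 − 0.058·75) → 315 ÷ (113/20) = 6300/113 ≈ 55.752
Retention S: 1000/CN − 10 with CN=55.752 → S = 500/63 ≈ 7.937 in
Ia = 0.2S: 0.2·7.937 = 1.587 in (exactly 100/63)
P − Ia = 6.210 − 1.587 = 29123/6300 ≈ 4.623 in (> 0, runoff occurs)
Q: (29123/6300)² ÷ (79123/6300) = 848149129/498474900 in (≈ 1.701 in)

Q = 848149129/498474900 in ≈ 1.701 in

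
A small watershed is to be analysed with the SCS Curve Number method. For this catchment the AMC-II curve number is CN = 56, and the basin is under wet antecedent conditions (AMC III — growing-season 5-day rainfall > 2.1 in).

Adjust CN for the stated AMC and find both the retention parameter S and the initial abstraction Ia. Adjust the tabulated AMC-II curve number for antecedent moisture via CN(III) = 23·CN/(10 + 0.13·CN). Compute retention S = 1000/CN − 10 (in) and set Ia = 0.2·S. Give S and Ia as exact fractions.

Wet (AMC III): CN(III) = 23·56/(10 + 0.13·56) = 1288/(432/25) = 4025/54 ≈ 74.537
S = 1000/(4025/54) − 10 = 550/161 in ≈ 3.416 in
Ia = 0.2S: 0.2·3.416 = 0.683 in (exactly 110/161)

S = 550/161 in ≈ 3.416 in; Ia = 110/161 in ≈ 0.683 in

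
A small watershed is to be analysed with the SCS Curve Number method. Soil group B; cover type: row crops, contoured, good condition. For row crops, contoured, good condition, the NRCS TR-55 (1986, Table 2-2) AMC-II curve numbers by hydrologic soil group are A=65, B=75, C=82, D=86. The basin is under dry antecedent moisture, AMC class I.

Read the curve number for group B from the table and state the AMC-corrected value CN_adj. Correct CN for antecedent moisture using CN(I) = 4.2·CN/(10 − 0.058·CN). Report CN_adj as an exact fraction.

NRCS table: row crops, contoured, good condition, soil group B → CN(II) = 75
Adjust CN=75 to AMC I: 4.2·75/(10 − 0.058·75) → 315 ÷ (113/20) = 6300/113 ≈ 55.752

CN_adj = 6300/113 ≈ 55.752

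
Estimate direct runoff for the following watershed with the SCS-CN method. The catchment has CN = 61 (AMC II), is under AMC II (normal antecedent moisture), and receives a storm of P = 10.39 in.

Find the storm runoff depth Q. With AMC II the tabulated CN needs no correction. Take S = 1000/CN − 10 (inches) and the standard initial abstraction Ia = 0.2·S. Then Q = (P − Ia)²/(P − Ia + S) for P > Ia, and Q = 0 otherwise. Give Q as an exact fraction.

Average conditions: CN = 61 (no AMC adjustment).
Retention S: 1000/CN − 10 with CN=61.000 → S = 390/61 ≈ 6.393 in
Ia = 0.2S: 0.2·6.393 = 1.279 in (exactly 78/61)
Excess rainfall: 10.390 − 1.279 = 9.111 in; P > Ia so Q > 0
Runoff Q = (P−Ia)²/(P−Ia+S) = (9.111)²/(9.111+6.393) = 3089025241/576931900 ≈ 5.354 in

Q = 3089025241/576931900 in ≈ 5.354 in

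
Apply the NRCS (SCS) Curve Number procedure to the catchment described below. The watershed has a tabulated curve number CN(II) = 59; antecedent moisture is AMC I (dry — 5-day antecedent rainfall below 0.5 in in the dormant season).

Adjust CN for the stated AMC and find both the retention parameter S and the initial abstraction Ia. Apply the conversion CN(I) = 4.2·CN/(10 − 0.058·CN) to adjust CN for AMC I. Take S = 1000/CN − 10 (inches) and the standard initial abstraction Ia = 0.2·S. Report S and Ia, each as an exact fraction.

S = 20500/1239 in ≈ 16.546 in; Ia = 4100/1239 in ≈ 3.309 in

Dry (AMC I): CN(I) = 4.2·59/(10 − 0.058·59) = (1239/5)/(3289/500) = 123900/3289 ≈ 37.671
Max retention: S = 1000/(123900/3289) − 10 = 20500/1239 in (≈ 16.546 in)
Ia = 0.2·(20500/1239) = 4100/1239 in ≈ 3.309 in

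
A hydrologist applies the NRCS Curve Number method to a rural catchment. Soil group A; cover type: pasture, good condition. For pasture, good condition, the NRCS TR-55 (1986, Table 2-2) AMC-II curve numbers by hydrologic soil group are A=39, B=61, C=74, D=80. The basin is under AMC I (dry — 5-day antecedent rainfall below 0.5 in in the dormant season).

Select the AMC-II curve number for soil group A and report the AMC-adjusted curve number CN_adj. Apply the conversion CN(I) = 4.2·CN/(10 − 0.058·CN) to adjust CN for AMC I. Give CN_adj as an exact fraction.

NRCS table: pasture, good condition, soil group A → CN(II) = 39
Dry (AMC I): CN(I) = 4.2·39/(10 − 0.058·39) = (819/5)/(3869/500) = 81900/3869 ≈ 21.168

CN_adj = 81900/3869 ≈ 21.168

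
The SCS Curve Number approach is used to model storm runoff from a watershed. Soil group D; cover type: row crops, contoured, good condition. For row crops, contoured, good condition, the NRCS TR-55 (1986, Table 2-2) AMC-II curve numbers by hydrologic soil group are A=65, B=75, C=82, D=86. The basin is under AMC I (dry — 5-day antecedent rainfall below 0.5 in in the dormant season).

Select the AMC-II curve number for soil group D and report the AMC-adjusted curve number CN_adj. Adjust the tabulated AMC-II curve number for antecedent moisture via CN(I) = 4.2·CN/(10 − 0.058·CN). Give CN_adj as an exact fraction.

NRCS table: row crops, contoured, good condition, soil group D → CN(II) = 86
CN(I) from CN(II)=86: (4.2·86)/(10 − 0.058·86) = 12900/179 ≈ 72.067

CN_adj = 12900/179 ≈ 72.067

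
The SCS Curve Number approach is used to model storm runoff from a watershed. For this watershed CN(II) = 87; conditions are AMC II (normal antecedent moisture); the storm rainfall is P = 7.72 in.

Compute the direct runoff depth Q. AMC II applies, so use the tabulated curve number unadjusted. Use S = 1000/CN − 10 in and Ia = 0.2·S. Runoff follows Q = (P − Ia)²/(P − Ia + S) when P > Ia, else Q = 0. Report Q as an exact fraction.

Average conditions: CN = 87 (no AMC adjustment).
Retention S: 1000/CN − 10 with CN=87.000 → S = 130/87 ≈ 1.494 in
Ia = 0.2·(130/87) = 26/87 in ≈ 0.299 in
Since P=7.720 > Ia=0.299: effective rainfall P−Ia = 16141/2175 in
Q: (16141/2175)² ÷ (19391/2175) = 260531881/42175425 in (≈ 6.177 in)

Q = 260531881/42175425 in ≈ 6.177 in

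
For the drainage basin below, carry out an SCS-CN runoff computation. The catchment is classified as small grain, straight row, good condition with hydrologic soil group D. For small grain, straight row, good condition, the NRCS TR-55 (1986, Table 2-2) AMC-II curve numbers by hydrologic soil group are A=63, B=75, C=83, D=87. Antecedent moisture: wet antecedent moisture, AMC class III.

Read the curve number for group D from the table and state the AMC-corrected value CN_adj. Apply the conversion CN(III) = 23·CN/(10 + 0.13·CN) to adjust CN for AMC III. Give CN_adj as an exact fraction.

CN_adj = 200100/2131 ≈ 93.900

NRCS table: small grain, straight row, good condition, soil group D → CN(II) = 87
Wet (AMC III): CN(III) = 23·87/(10 + 0.13·87) = 2001/(2131/100) = 200100/2131 ≈ 93.900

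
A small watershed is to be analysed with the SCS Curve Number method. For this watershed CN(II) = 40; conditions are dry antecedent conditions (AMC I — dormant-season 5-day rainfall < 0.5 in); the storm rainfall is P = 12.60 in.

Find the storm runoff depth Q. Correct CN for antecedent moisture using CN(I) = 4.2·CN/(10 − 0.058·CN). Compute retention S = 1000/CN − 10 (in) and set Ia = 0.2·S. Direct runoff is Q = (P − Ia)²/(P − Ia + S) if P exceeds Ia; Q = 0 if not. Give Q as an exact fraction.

Q = 36481/50435 in ≈ 0.723 in

CN(I) from CN(II)=40: (4.2·40)/(10 − 0.058·40) = 175/8 ≈ 21.875
Retention S: 1000/CN − 10 with CN=21.875 → S = 250/7 ≈ 35.714 in
Initial abstraction Ia = S/5 = (250/7)/5 = 50/7 ≈ 7.143 in
Excess rainfall: 12.600 − 7.143 = 5.457 in; P > Ia so Q > 0
Q = (191/35)²/((191/35) + 250/7) = (36481/1225)/(1441/35) = 36481/50435 in ≈ 0.723 in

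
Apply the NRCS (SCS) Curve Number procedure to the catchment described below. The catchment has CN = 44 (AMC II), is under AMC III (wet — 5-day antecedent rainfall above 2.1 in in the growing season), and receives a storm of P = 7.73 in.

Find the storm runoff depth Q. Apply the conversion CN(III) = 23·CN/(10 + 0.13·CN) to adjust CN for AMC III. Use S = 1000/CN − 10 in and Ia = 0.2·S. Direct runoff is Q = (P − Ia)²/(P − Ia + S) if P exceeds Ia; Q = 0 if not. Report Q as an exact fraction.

Wet (AMC III): CN(III) = 23·44/(10 + 0.13·44) = 1012/(393/25) = 25300/393 ≈ 64.377
S = 1000/(25300/393) − 10 = 1400/253 in ≈ 5.534 in
Ia = 0.2S: 0.2·5.534 = 1.107 in (exactly 280/253)
Since P=7.730 > Ia=1.107: effective rainfall P−Ia = 167569/25300 in
Runoff Q = (P−Ia)²/(P−Ia+S) = (6.623)²/(6.623+5.534) = 28079369761/7781495700 ≈ 3.608 in

Q = 28079369761/7781495700 in ≈ 3.608 in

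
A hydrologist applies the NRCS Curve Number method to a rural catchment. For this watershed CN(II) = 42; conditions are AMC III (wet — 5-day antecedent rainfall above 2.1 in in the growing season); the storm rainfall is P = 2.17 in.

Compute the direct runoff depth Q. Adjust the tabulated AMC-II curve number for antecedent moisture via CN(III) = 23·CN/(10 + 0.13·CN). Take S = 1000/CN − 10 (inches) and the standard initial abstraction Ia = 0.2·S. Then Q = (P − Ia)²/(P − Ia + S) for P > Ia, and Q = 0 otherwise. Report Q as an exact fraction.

Q = 2191269721/16267971300 in ≈ 0.135 in

Wet (AMC III): CN(III) = 23·42/(10 + 0.13·42) = 966/(773/50) = 48300/773 ≈ 62.484
Max retention: S = 1000/(48300/773) − 10 = 2900/483 in (≈ 6.004 in)
Ia = 0.2·(2900/483) = 580/483 in ≈ 1.201 in
Excess rainfall: 2.170 − 1.201 = 0.969 in; P > Ia so Q > 0
Q: (46811/48300)² ÷ (336811/48300) = 2191269721/16267971300 in (≈ 0.135 in)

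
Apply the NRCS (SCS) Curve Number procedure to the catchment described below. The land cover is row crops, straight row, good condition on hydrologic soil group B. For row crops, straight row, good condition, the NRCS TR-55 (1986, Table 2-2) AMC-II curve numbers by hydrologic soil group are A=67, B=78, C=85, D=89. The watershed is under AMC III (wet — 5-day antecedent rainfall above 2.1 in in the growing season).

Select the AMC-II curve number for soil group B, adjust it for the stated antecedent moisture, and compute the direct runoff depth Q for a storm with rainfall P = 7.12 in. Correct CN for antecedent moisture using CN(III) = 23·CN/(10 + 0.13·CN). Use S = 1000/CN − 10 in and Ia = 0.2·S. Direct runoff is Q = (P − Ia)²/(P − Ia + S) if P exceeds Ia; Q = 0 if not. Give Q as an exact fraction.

Q = 11883577778/2036930025 in ≈ 5.834 in

NRCS table: row crops, straight row, good condition, soil group B → CN(II) = 78
CN(III) from CN(II)=78: (23·78)/(10 + 0.13·78) = 89700/1007 ≈ 89.076
S = 1000/(89700/1007) − 10 = 1100/897 in ≈ 1.226 in
Ia = 0.2·(1100/897) = 220/897 in ≈ 0.245 in
P − Ia = 7.120 − 0.245 = 154166/22425 ≈ 6.875 in (> 0, runoff occurs)
Q = (154166/22425)²/((154166/22425) + 1100/897) = (23767155556/502880625)/(181666/22425) = 11883577778/2036930025 in ≈ 5.834 in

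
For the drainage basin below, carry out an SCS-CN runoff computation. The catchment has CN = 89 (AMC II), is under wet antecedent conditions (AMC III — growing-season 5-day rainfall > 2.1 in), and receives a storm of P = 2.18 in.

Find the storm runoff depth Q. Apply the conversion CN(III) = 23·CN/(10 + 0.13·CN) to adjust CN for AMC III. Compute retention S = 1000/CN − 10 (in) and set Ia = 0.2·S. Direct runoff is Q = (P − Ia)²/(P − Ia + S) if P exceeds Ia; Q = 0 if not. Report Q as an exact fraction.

Adjust CN=89 to AMC III: 23·89/(10 + 0.13·89) → 2047 ÷ (2157/100) = 204700/2157 ≈ 94.900
Max retention: S = 1000/(204700/2157) − 10 = 1100/2047 in (≈ 0.537 in)
Ia = 0.2·(1100/2047) = 220/2047 in ≈ 0.107 in
Excess rainfall: 2.180 − 0.107 = 2.073 in; P > Ia so Q > 0
Q: (212123/102350)² ÷ (267123/102350) = 44996167129/27340039050 in (≈ 1.646 in)

Q = 44996167129/27340039050 in ≈ 1.646 in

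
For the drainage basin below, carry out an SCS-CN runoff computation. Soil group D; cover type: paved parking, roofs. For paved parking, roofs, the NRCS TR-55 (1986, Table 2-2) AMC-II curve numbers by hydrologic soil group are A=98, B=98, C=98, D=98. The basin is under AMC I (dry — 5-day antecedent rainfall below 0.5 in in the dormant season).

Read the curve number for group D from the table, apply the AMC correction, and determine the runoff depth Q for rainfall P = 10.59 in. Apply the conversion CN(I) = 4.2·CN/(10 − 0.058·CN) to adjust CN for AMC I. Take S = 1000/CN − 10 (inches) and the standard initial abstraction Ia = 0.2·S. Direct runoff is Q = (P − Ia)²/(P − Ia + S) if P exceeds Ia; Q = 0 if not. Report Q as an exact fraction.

NRCS table: paved parking, roofs, soil group D → CN(II) = 98
Dry (AMC I): CN(I) = 4.2·98/(10 − 0.058·98) = (2058/5)/(1079/250) = 102900/1079 ≈ 95.366
Max retention: S = 1000/(102900/1079) − 10 = 500/1029 in (≈ 0.486 in)
Ia = 0.2·(500/1029) = 100/1029 in ≈ 0.097 in
P − Ia = 10.590 − 0.097 = 1079711/102900 ≈ 10.493 in (> 0, runoff occurs)
Q: (1079711/102900)² ÷ (1129711/102900) = 1165775843521/116247261900 in (≈ 10.028 in)

Q = 1165775843521/116247261900 in ≈ 10.028 in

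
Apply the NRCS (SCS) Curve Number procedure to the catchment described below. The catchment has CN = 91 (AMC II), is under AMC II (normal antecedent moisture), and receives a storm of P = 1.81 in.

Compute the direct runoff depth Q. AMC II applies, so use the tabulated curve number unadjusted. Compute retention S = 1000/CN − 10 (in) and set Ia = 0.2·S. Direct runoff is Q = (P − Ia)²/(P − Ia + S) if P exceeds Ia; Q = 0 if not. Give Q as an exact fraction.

AMC II — tabulated CN = 91 applies directly.
Retention S: 1000/CN − 10 with CN=91.000 → S = 90/91 ≈ 0.989 in
Ia = 0.2S: 0.2·0.989 = 0.198 in (exactly 18/91)
P − Ia = 1.810 − 0.198 = 14671/9100 ≈ 1.612 in (> 0, runoff occurs)
Q = (14671/9100)²/((14671/9100) + 90/91) = (215238241/82810000)/(23671/9100) = 215238241/215406100 in ≈ 0.999 in

Q = 215238241/215406100 in ≈ 0.999 in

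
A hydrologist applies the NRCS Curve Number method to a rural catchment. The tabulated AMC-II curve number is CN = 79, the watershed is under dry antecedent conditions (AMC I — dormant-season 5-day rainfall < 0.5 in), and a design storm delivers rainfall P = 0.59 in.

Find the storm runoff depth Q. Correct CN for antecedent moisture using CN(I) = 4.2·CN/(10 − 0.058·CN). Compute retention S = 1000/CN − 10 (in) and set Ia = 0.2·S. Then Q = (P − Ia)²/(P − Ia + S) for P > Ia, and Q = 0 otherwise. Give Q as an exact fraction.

Q = 0 in ≈ 0.000 in

CN(I) from CN(II)=79: (4.2·79)/(10 − 0.058·79) = 7900/129 ≈ 61.240
Retention S: 1000/CN − 10 with CN=61.240 → S = 500/79 ≈ 6.329 in
Ia = 0.2S: 0.2·6.329 = 1.266 in (exactly 100/79)
P = 0.590 ≤ Ia = 1.266 in: entire storm abstracted, Q = 0.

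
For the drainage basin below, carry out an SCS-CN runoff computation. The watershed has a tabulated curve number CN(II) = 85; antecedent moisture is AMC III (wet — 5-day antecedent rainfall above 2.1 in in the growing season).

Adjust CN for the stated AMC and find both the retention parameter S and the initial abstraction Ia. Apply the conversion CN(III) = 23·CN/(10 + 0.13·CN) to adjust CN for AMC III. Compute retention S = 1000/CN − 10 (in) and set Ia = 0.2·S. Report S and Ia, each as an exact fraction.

S = 300/391 in ≈ 0.767 in; Ia = 60/391 in ≈ 0.153 in

Adjust CN=85 to AMC III: 23·85/(10 + 0.13·85) → 1955 ÷ (421/20) = 39100/421 ≈ 92.874
Retention S: 1000/CN − 10 with CN=92.874 → S = 300/391 ≈ 0.767 in
Initial abstraction Ia = S/5 = (300/391)/5 = 60/391 ≈ 0.153 in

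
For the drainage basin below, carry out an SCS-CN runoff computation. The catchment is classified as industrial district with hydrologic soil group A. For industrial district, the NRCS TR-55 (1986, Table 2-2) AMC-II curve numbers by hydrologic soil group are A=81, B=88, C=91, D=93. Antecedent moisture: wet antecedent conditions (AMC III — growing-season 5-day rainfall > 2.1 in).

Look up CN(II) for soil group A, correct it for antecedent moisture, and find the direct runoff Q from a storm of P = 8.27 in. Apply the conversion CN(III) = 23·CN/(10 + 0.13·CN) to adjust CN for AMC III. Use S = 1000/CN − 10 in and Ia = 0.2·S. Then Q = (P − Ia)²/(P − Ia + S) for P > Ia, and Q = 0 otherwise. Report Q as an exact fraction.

NRCS table: industrial district, soil group A → CN(II) = 81
CN(III) from CN(II)=81: (23·81)/(10 + 0.13·81) = 186300/2053 ≈ 90.745
Max retention: S = 1000/(186300/2053) − 10 = 1900/1863 in (≈ 1.020 in)
Initial abstraction Ia = S/5 = (1900/1863)/5 = 380/1863 ≈ 0.204 in
Since P=8.270 > Ia=0.204: effective rainfall P−Ia = 1502701/186300 in
Q = (1502701/186300)²/((1502701/186300) + 1900/1863) = (2258110295401/34707690000)/(1692701/186300) = 2258110295401/315350196300 in ≈ 7.161 in

Q = 2258110295401/315350196300 in ≈ 7.161 in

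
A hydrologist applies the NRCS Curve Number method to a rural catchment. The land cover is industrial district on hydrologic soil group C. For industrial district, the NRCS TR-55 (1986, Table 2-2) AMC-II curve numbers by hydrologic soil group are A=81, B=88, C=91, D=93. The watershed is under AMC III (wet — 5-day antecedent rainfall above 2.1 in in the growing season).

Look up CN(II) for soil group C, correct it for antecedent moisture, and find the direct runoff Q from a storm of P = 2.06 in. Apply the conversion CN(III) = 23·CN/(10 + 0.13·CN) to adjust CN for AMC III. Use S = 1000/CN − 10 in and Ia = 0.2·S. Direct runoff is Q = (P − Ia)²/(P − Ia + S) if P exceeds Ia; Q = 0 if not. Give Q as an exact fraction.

NRCS table: industrial district, soil group C → CN(II) = 91
Wet (AMC III): CN(III) = 23·91/(10 + 0.13·91) = 2093/(2183/100) = 209300/2183 ≈ 95.877
S = 1000/(209300/2183) − 10 = 900/2093 in ≈ 0.430 in
Ia = 0.2S: 0.2·0.430 = 0.086 in (exactly 180/2093)
Since P=2.060 > Ia=0.086: effective rainfall P−Ia = 206579/104650 in
Q: (206579/104650)² ÷ (251579/104650) = 42674883241/26327742350 in (≈ 1.621 in)

Q = 42674883241/26327742350 in ≈ 1.621 in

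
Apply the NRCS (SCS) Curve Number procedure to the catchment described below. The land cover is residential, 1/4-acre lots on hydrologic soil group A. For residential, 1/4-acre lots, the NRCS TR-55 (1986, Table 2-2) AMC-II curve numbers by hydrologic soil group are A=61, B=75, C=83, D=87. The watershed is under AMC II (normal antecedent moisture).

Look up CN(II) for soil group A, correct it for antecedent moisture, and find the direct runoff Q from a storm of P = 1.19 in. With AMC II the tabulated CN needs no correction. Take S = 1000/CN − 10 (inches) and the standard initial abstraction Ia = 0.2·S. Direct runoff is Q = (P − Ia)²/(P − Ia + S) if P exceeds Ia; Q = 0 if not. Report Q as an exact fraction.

Q = 0 in ≈ 0.000 in

NRCS table: residential, 1/4-acre lots, soil group A → CN(II) = 61
AMC II — tabulated CN = 61 applies directly.
Max retention: S = 1000/61 − 10 = 390/61 in (≈ 6.393 in)
Ia = 0.2S: 0.2·6.393 = 1.279 in (exactly 78/61)
P = 1.190 ≤ Ia = 1.279 in: entire storm abstracted, Q = 0.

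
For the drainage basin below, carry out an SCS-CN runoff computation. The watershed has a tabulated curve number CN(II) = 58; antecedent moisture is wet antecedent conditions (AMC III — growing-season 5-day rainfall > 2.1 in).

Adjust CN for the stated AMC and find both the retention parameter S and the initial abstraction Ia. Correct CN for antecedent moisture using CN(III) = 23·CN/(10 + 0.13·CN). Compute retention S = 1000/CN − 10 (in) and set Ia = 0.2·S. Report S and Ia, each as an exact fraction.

S = 2100/667 in ≈ 3.148 in; Ia = 420/667 in ≈ 0.630 in

CN(III) from CN(II)=58: (23·58)/(10 + 0.13·58) = 66700/877 ≈ 76.055
Retention S: 1000/CN − 10 with CN=76.055 → S = 2100/667 ≈ 3.148 in
Ia = 0.2·(2100/667) = 420/667 in ≈ 0.630 in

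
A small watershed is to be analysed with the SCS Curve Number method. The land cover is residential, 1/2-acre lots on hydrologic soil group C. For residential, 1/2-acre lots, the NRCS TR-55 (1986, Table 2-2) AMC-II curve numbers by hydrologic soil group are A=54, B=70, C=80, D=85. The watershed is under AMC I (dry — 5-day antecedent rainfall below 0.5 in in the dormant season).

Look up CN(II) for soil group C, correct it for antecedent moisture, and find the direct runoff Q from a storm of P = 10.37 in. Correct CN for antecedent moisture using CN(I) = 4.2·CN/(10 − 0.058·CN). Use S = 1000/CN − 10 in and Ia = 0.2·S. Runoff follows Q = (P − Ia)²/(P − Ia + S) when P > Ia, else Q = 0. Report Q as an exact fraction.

NRCS table: residential, 1/2-acre lots, soil group C → CN(II) = 80
CN(I) from CN(II)=80: (4.2·80)/(10 − 0.058·80) = 4200/67 ≈ 62.687
Retention S: 1000/CN − 10 with CN=62.687 → S = 125/21 ≈ 5.952 in
Ia = 0.2·(125/21) = 25/21 in ≈ 1.190 in
P − Ia = 10.370 − 1.190 = 19277/2100 ≈ 9.180 in (> 0, runoff occurs)
Q: (19277/2100)² ÷ (31777/2100) = 371602729/66731700 in (≈ 5.569 in)

Q = 371602729/66731700 in ≈ 5.569 in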